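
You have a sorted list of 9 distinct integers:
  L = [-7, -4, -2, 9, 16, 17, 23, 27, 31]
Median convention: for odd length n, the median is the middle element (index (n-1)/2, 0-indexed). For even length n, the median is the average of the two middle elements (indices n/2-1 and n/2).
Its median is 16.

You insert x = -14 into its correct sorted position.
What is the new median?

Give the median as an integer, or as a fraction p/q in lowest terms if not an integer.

Answer: 25/2

Derivation:
Old list (sorted, length 9): [-7, -4, -2, 9, 16, 17, 23, 27, 31]
Old median = 16
Insert x = -14
Old length odd (9). Middle was index 4 = 16.
New length even (10). New median = avg of two middle elements.
x = -14: 0 elements are < x, 9 elements are > x.
New sorted list: [-14, -7, -4, -2, 9, 16, 17, 23, 27, 31]
New median = 25/2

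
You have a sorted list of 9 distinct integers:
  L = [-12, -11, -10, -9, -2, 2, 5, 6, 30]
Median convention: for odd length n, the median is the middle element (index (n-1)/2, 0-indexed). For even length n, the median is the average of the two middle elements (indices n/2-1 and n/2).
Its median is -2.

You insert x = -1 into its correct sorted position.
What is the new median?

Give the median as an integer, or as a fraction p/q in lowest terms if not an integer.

Answer: -3/2

Derivation:
Old list (sorted, length 9): [-12, -11, -10, -9, -2, 2, 5, 6, 30]
Old median = -2
Insert x = -1
Old length odd (9). Middle was index 4 = -2.
New length even (10). New median = avg of two middle elements.
x = -1: 5 elements are < x, 4 elements are > x.
New sorted list: [-12, -11, -10, -9, -2, -1, 2, 5, 6, 30]
New median = -3/2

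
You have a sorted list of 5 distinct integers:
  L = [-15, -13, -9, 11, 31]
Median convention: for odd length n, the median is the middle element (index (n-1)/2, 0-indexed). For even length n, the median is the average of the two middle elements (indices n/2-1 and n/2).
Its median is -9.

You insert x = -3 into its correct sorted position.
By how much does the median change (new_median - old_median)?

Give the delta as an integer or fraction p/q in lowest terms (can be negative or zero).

Answer: 3

Derivation:
Old median = -9
After inserting x = -3: new sorted = [-15, -13, -9, -3, 11, 31]
New median = -6
Delta = -6 - -9 = 3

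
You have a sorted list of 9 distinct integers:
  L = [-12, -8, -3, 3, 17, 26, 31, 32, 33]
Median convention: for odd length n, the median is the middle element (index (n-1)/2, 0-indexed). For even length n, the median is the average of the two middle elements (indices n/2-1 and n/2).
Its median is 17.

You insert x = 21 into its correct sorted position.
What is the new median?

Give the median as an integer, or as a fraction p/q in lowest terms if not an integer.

Answer: 19

Derivation:
Old list (sorted, length 9): [-12, -8, -3, 3, 17, 26, 31, 32, 33]
Old median = 17
Insert x = 21
Old length odd (9). Middle was index 4 = 17.
New length even (10). New median = avg of two middle elements.
x = 21: 5 elements are < x, 4 elements are > x.
New sorted list: [-12, -8, -3, 3, 17, 21, 26, 31, 32, 33]
New median = 19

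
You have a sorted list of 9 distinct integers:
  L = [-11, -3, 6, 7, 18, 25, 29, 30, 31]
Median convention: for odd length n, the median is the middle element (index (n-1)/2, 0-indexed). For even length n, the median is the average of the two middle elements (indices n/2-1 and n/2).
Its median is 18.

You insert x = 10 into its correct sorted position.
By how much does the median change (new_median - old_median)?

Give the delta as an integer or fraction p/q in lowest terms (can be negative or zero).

Old median = 18
After inserting x = 10: new sorted = [-11, -3, 6, 7, 10, 18, 25, 29, 30, 31]
New median = 14
Delta = 14 - 18 = -4

Answer: -4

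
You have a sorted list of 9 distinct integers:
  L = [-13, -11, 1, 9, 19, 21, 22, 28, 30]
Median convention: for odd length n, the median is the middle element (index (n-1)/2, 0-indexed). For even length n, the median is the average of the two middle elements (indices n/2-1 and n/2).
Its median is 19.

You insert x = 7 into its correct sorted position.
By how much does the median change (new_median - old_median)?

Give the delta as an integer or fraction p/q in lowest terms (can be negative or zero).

Answer: -5

Derivation:
Old median = 19
After inserting x = 7: new sorted = [-13, -11, 1, 7, 9, 19, 21, 22, 28, 30]
New median = 14
Delta = 14 - 19 = -5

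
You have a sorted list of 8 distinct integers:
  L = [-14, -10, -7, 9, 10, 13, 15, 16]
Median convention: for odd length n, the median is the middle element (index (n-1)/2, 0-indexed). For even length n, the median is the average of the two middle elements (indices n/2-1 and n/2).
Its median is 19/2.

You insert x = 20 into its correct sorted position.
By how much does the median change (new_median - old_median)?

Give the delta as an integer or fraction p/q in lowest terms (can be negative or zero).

Answer: 1/2

Derivation:
Old median = 19/2
After inserting x = 20: new sorted = [-14, -10, -7, 9, 10, 13, 15, 16, 20]
New median = 10
Delta = 10 - 19/2 = 1/2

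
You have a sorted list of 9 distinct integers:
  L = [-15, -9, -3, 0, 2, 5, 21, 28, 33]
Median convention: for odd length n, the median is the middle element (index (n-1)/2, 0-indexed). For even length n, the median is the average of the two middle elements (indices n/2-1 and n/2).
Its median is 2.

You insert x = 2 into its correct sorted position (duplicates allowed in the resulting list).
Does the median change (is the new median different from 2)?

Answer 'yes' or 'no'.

Answer: no

Derivation:
Old median = 2
Insert x = 2
New median = 2
Changed? no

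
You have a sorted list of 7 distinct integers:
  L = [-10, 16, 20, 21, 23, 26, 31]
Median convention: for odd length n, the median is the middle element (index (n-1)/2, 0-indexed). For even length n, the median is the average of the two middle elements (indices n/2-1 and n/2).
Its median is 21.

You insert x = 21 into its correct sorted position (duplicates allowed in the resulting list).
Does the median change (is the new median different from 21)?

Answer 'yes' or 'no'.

Old median = 21
Insert x = 21
New median = 21
Changed? no

Answer: no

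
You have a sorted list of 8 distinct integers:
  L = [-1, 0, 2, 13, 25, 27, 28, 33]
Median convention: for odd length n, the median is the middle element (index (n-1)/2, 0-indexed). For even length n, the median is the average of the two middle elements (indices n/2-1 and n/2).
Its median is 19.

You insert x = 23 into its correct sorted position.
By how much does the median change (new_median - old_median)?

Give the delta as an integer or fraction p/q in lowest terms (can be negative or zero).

Old median = 19
After inserting x = 23: new sorted = [-1, 0, 2, 13, 23, 25, 27, 28, 33]
New median = 23
Delta = 23 - 19 = 4

Answer: 4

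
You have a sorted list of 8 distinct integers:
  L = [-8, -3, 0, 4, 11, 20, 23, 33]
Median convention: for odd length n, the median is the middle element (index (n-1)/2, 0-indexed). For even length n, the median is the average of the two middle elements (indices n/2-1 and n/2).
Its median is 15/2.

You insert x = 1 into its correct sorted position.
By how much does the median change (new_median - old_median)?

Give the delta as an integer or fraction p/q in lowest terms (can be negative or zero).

Answer: -7/2

Derivation:
Old median = 15/2
After inserting x = 1: new sorted = [-8, -3, 0, 1, 4, 11, 20, 23, 33]
New median = 4
Delta = 4 - 15/2 = -7/2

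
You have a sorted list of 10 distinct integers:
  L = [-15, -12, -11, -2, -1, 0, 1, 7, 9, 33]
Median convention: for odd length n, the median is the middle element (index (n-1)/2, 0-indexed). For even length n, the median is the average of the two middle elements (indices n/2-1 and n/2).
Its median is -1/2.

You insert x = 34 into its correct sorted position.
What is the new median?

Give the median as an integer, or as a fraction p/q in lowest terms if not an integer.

Answer: 0

Derivation:
Old list (sorted, length 10): [-15, -12, -11, -2, -1, 0, 1, 7, 9, 33]
Old median = -1/2
Insert x = 34
Old length even (10). Middle pair: indices 4,5 = -1,0.
New length odd (11). New median = single middle element.
x = 34: 10 elements are < x, 0 elements are > x.
New sorted list: [-15, -12, -11, -2, -1, 0, 1, 7, 9, 33, 34]
New median = 0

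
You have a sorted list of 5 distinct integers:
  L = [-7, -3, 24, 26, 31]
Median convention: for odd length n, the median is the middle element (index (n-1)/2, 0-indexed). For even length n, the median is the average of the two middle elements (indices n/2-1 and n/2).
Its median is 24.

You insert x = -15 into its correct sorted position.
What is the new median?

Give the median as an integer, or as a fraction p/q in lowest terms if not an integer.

Old list (sorted, length 5): [-7, -3, 24, 26, 31]
Old median = 24
Insert x = -15
Old length odd (5). Middle was index 2 = 24.
New length even (6). New median = avg of two middle elements.
x = -15: 0 elements are < x, 5 elements are > x.
New sorted list: [-15, -7, -3, 24, 26, 31]
New median = 21/2

Answer: 21/2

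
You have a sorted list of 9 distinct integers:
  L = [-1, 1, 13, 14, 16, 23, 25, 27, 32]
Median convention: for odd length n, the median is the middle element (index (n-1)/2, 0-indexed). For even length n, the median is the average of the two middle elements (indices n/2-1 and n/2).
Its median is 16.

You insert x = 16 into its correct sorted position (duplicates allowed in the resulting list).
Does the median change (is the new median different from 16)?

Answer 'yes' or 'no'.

Answer: no

Derivation:
Old median = 16
Insert x = 16
New median = 16
Changed? no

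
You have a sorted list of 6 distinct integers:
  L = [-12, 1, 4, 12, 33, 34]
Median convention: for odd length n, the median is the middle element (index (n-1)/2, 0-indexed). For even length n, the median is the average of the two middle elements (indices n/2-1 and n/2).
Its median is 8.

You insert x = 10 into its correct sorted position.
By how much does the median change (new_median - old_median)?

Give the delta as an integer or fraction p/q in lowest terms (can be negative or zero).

Answer: 2

Derivation:
Old median = 8
After inserting x = 10: new sorted = [-12, 1, 4, 10, 12, 33, 34]
New median = 10
Delta = 10 - 8 = 2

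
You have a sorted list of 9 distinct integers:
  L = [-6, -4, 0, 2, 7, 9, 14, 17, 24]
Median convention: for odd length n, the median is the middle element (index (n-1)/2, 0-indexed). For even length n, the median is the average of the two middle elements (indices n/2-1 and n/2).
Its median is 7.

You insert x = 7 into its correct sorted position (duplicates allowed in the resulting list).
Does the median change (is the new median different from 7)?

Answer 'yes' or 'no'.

Answer: no

Derivation:
Old median = 7
Insert x = 7
New median = 7
Changed? no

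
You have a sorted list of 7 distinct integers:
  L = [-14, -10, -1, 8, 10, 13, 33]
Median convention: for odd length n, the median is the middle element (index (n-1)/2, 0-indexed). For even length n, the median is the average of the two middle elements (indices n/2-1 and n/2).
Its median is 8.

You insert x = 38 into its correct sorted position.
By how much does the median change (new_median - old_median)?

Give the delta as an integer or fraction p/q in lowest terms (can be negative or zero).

Old median = 8
After inserting x = 38: new sorted = [-14, -10, -1, 8, 10, 13, 33, 38]
New median = 9
Delta = 9 - 8 = 1

Answer: 1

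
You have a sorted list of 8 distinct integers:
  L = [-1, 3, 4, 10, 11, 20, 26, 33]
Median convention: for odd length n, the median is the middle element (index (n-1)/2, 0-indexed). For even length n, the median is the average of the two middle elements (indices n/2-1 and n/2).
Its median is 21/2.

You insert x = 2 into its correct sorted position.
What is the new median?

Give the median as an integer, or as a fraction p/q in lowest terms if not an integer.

Old list (sorted, length 8): [-1, 3, 4, 10, 11, 20, 26, 33]
Old median = 21/2
Insert x = 2
Old length even (8). Middle pair: indices 3,4 = 10,11.
New length odd (9). New median = single middle element.
x = 2: 1 elements are < x, 7 elements are > x.
New sorted list: [-1, 2, 3, 4, 10, 11, 20, 26, 33]
New median = 10

Answer: 10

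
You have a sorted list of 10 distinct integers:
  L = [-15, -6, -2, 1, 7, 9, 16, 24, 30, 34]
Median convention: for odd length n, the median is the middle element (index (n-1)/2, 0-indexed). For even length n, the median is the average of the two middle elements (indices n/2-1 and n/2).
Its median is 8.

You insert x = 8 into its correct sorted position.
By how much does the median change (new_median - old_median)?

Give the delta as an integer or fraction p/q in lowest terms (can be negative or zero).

Answer: 0

Derivation:
Old median = 8
After inserting x = 8: new sorted = [-15, -6, -2, 1, 7, 8, 9, 16, 24, 30, 34]
New median = 8
Delta = 8 - 8 = 0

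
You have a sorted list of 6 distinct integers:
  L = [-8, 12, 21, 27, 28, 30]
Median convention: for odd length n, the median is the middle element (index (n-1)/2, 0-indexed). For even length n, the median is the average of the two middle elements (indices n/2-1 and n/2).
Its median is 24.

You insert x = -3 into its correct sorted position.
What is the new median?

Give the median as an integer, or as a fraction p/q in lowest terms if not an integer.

Old list (sorted, length 6): [-8, 12, 21, 27, 28, 30]
Old median = 24
Insert x = -3
Old length even (6). Middle pair: indices 2,3 = 21,27.
New length odd (7). New median = single middle element.
x = -3: 1 elements are < x, 5 elements are > x.
New sorted list: [-8, -3, 12, 21, 27, 28, 30]
New median = 21

Answer: 21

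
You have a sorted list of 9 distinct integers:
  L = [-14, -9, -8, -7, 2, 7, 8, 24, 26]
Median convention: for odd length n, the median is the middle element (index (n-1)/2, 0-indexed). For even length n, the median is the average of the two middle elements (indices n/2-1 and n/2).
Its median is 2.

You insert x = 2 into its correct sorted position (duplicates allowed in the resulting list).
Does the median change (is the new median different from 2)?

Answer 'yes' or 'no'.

Answer: no

Derivation:
Old median = 2
Insert x = 2
New median = 2
Changed? no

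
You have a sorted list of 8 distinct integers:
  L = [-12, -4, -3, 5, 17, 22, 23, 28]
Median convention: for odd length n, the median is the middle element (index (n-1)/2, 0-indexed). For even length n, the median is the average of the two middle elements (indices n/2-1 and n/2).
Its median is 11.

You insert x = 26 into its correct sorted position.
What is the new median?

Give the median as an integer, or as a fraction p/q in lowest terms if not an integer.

Answer: 17

Derivation:
Old list (sorted, length 8): [-12, -4, -3, 5, 17, 22, 23, 28]
Old median = 11
Insert x = 26
Old length even (8). Middle pair: indices 3,4 = 5,17.
New length odd (9). New median = single middle element.
x = 26: 7 elements are < x, 1 elements are > x.
New sorted list: [-12, -4, -3, 5, 17, 22, 23, 26, 28]
New median = 17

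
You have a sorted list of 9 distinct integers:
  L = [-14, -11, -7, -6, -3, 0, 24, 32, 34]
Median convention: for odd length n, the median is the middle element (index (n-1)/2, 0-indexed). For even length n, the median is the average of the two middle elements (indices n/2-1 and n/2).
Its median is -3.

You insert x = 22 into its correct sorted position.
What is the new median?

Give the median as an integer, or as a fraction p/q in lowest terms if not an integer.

Old list (sorted, length 9): [-14, -11, -7, -6, -3, 0, 24, 32, 34]
Old median = -3
Insert x = 22
Old length odd (9). Middle was index 4 = -3.
New length even (10). New median = avg of two middle elements.
x = 22: 6 elements are < x, 3 elements are > x.
New sorted list: [-14, -11, -7, -6, -3, 0, 22, 24, 32, 34]
New median = -3/2

Answer: -3/2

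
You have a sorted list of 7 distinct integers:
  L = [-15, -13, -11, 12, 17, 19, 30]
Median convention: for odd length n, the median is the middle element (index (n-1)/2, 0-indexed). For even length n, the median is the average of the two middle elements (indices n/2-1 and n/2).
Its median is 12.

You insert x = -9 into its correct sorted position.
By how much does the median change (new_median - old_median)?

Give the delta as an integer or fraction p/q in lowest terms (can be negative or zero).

Answer: -21/2

Derivation:
Old median = 12
After inserting x = -9: new sorted = [-15, -13, -11, -9, 12, 17, 19, 30]
New median = 3/2
Delta = 3/2 - 12 = -21/2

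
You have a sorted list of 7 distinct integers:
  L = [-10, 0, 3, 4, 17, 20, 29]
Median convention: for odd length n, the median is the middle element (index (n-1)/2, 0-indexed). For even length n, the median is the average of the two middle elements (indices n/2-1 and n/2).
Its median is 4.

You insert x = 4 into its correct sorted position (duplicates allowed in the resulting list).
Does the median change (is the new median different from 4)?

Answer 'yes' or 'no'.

Answer: no

Derivation:
Old median = 4
Insert x = 4
New median = 4
Changed? no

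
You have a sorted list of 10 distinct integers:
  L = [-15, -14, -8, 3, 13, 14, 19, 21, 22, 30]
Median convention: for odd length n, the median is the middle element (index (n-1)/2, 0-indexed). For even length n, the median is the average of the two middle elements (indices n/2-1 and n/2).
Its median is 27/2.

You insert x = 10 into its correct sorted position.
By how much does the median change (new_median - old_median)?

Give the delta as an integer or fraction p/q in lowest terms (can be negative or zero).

Answer: -1/2

Derivation:
Old median = 27/2
After inserting x = 10: new sorted = [-15, -14, -8, 3, 10, 13, 14, 19, 21, 22, 30]
New median = 13
Delta = 13 - 27/2 = -1/2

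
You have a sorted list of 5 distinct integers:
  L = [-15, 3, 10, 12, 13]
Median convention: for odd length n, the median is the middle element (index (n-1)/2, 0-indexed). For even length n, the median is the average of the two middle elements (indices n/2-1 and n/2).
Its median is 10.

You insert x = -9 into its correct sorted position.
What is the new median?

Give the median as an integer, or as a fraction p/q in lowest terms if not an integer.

Answer: 13/2

Derivation:
Old list (sorted, length 5): [-15, 3, 10, 12, 13]
Old median = 10
Insert x = -9
Old length odd (5). Middle was index 2 = 10.
New length even (6). New median = avg of two middle elements.
x = -9: 1 elements are < x, 4 elements are > x.
New sorted list: [-15, -9, 3, 10, 12, 13]
New median = 13/2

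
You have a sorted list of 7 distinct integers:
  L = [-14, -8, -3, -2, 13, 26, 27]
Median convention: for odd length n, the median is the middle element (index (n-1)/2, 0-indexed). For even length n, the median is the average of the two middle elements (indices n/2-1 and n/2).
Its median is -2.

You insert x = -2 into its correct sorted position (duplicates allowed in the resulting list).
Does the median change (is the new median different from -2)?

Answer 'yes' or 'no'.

Answer: no

Derivation:
Old median = -2
Insert x = -2
New median = -2
Changed? no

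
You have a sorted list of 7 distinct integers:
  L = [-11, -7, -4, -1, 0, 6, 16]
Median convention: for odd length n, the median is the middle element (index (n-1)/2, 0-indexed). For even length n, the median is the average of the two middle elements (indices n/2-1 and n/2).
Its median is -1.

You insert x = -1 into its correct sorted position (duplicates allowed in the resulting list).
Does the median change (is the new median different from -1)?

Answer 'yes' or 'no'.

Old median = -1
Insert x = -1
New median = -1
Changed? no

Answer: no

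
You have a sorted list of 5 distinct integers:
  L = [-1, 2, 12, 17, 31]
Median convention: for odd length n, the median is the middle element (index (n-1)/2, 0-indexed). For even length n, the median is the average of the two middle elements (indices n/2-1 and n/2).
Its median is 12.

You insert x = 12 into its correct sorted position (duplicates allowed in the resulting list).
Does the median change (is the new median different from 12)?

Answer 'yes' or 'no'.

Answer: no

Derivation:
Old median = 12
Insert x = 12
New median = 12
Changed? no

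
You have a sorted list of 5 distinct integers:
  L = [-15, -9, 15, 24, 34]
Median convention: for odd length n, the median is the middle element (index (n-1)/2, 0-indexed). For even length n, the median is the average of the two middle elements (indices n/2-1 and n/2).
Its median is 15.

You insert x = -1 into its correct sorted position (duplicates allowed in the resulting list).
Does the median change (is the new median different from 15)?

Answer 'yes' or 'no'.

Answer: yes

Derivation:
Old median = 15
Insert x = -1
New median = 7
Changed? yes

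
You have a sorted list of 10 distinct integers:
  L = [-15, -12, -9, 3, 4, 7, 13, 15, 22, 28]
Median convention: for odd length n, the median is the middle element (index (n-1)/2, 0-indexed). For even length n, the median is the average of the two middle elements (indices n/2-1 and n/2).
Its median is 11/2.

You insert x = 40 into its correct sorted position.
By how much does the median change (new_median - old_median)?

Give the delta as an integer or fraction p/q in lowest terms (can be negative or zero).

Answer: 3/2

Derivation:
Old median = 11/2
After inserting x = 40: new sorted = [-15, -12, -9, 3, 4, 7, 13, 15, 22, 28, 40]
New median = 7
Delta = 7 - 11/2 = 3/2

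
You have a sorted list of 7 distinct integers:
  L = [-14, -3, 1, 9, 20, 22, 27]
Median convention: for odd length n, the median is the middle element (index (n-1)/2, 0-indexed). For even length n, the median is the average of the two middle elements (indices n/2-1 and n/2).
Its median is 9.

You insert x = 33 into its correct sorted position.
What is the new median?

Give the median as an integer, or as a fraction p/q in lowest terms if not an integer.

Answer: 29/2

Derivation:
Old list (sorted, length 7): [-14, -3, 1, 9, 20, 22, 27]
Old median = 9
Insert x = 33
Old length odd (7). Middle was index 3 = 9.
New length even (8). New median = avg of two middle elements.
x = 33: 7 elements are < x, 0 elements are > x.
New sorted list: [-14, -3, 1, 9, 20, 22, 27, 33]
New median = 29/2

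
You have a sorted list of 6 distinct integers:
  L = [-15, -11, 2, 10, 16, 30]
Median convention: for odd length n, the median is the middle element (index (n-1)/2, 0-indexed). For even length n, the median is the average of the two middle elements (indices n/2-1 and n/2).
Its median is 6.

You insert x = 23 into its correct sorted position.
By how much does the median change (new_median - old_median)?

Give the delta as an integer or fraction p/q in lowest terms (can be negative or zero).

Answer: 4

Derivation:
Old median = 6
After inserting x = 23: new sorted = [-15, -11, 2, 10, 16, 23, 30]
New median = 10
Delta = 10 - 6 = 4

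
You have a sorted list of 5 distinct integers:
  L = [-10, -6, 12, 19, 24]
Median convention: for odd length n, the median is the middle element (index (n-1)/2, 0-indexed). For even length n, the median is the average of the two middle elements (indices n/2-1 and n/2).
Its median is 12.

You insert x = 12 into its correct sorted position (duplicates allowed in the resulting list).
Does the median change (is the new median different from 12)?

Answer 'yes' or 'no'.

Old median = 12
Insert x = 12
New median = 12
Changed? no

Answer: no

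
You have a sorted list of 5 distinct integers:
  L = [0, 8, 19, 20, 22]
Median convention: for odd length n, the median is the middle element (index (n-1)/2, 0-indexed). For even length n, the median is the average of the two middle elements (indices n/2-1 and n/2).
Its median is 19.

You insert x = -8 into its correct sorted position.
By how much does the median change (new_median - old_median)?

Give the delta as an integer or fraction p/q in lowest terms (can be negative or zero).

Old median = 19
After inserting x = -8: new sorted = [-8, 0, 8, 19, 20, 22]
New median = 27/2
Delta = 27/2 - 19 = -11/2

Answer: -11/2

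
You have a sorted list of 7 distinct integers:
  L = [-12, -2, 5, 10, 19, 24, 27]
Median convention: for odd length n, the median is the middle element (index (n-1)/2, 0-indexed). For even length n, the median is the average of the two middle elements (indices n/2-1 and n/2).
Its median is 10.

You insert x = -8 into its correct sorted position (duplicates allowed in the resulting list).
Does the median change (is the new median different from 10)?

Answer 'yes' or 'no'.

Answer: yes

Derivation:
Old median = 10
Insert x = -8
New median = 15/2
Changed? yes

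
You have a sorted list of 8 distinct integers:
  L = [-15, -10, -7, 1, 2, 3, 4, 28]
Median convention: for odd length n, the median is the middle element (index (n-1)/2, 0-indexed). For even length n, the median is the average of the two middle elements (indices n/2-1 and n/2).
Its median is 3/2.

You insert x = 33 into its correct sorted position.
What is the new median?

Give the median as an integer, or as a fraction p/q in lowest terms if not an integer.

Old list (sorted, length 8): [-15, -10, -7, 1, 2, 3, 4, 28]
Old median = 3/2
Insert x = 33
Old length even (8). Middle pair: indices 3,4 = 1,2.
New length odd (9). New median = single middle element.
x = 33: 8 elements are < x, 0 elements are > x.
New sorted list: [-15, -10, -7, 1, 2, 3, 4, 28, 33]
New median = 2

Answer: 2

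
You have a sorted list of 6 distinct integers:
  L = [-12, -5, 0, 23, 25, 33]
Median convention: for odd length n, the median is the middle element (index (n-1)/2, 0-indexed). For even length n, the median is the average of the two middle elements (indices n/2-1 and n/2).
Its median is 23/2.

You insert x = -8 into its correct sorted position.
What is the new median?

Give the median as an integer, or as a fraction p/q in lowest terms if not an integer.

Answer: 0

Derivation:
Old list (sorted, length 6): [-12, -5, 0, 23, 25, 33]
Old median = 23/2
Insert x = -8
Old length even (6). Middle pair: indices 2,3 = 0,23.
New length odd (7). New median = single middle element.
x = -8: 1 elements are < x, 5 elements are > x.
New sorted list: [-12, -8, -5, 0, 23, 25, 33]
New median = 0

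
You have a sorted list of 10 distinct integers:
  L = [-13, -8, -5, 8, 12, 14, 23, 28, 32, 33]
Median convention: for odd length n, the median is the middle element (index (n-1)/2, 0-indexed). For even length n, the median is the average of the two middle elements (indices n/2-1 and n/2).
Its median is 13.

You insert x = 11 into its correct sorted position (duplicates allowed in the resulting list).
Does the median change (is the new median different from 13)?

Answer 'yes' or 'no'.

Answer: yes

Derivation:
Old median = 13
Insert x = 11
New median = 12
Changed? yes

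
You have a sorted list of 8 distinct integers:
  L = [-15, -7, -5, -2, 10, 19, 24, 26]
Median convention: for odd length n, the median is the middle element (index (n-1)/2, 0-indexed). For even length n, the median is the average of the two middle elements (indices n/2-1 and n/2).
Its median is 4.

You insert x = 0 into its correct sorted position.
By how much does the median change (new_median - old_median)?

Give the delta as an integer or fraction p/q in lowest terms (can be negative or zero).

Old median = 4
After inserting x = 0: new sorted = [-15, -7, -5, -2, 0, 10, 19, 24, 26]
New median = 0
Delta = 0 - 4 = -4

Answer: -4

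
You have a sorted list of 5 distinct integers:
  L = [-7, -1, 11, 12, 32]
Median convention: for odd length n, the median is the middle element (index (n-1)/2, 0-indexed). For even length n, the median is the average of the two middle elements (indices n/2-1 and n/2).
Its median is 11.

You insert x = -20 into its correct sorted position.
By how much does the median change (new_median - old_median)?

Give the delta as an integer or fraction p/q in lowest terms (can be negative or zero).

Old median = 11
After inserting x = -20: new sorted = [-20, -7, -1, 11, 12, 32]
New median = 5
Delta = 5 - 11 = -6

Answer: -6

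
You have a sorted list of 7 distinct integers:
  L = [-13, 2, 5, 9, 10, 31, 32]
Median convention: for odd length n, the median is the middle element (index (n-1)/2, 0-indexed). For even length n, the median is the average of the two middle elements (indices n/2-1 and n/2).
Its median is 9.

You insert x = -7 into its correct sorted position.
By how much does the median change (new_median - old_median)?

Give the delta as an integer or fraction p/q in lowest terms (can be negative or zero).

Answer: -2

Derivation:
Old median = 9
After inserting x = -7: new sorted = [-13, -7, 2, 5, 9, 10, 31, 32]
New median = 7
Delta = 7 - 9 = -2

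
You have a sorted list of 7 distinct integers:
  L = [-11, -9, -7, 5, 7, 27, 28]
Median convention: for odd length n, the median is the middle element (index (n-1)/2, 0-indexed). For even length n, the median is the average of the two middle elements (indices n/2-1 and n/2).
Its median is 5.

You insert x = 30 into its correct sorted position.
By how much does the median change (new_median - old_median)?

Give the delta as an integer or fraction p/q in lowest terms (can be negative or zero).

Old median = 5
After inserting x = 30: new sorted = [-11, -9, -7, 5, 7, 27, 28, 30]
New median = 6
Delta = 6 - 5 = 1

Answer: 1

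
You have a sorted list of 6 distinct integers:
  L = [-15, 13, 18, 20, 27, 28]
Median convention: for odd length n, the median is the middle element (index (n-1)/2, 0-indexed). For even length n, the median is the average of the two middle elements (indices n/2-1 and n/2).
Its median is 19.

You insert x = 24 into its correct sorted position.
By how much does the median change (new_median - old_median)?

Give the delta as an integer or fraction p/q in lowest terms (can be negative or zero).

Answer: 1

Derivation:
Old median = 19
After inserting x = 24: new sorted = [-15, 13, 18, 20, 24, 27, 28]
New median = 20
Delta = 20 - 19 = 1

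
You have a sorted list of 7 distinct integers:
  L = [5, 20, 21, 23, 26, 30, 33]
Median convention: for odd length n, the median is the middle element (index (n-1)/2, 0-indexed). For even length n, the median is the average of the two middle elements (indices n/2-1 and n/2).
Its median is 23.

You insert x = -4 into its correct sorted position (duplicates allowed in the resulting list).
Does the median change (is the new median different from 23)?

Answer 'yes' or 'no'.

Old median = 23
Insert x = -4
New median = 22
Changed? yes

Answer: yes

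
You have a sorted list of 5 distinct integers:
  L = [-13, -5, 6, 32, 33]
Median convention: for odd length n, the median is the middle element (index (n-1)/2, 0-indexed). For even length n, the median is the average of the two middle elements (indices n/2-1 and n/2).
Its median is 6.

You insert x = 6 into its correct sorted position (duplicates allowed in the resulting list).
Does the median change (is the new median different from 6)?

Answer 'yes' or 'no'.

Answer: no

Derivation:
Old median = 6
Insert x = 6
New median = 6
Changed? no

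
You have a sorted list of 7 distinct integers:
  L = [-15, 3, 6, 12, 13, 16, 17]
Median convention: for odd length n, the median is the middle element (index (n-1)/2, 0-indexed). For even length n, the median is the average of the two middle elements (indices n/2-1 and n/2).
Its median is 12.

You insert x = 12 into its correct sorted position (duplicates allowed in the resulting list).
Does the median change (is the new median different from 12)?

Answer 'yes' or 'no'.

Old median = 12
Insert x = 12
New median = 12
Changed? no

Answer: no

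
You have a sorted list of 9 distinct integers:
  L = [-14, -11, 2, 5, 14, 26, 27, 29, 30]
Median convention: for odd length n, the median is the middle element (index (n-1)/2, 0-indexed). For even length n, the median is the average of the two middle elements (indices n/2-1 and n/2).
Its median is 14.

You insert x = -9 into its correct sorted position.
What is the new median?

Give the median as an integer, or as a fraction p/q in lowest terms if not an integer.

Answer: 19/2

Derivation:
Old list (sorted, length 9): [-14, -11, 2, 5, 14, 26, 27, 29, 30]
Old median = 14
Insert x = -9
Old length odd (9). Middle was index 4 = 14.
New length even (10). New median = avg of two middle elements.
x = -9: 2 elements are < x, 7 elements are > x.
New sorted list: [-14, -11, -9, 2, 5, 14, 26, 27, 29, 30]
New median = 19/2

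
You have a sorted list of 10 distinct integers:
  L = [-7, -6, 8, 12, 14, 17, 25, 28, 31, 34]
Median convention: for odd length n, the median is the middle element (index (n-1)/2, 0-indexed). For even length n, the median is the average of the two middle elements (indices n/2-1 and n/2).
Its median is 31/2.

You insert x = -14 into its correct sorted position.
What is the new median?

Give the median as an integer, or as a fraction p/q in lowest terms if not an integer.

Answer: 14

Derivation:
Old list (sorted, length 10): [-7, -6, 8, 12, 14, 17, 25, 28, 31, 34]
Old median = 31/2
Insert x = -14
Old length even (10). Middle pair: indices 4,5 = 14,17.
New length odd (11). New median = single middle element.
x = -14: 0 elements are < x, 10 elements are > x.
New sorted list: [-14, -7, -6, 8, 12, 14, 17, 25, 28, 31, 34]
New median = 14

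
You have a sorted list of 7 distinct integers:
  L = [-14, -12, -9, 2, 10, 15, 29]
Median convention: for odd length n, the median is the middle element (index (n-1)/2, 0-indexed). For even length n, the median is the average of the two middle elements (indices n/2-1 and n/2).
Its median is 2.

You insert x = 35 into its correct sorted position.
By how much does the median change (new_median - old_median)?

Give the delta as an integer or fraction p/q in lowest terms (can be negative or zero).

Old median = 2
After inserting x = 35: new sorted = [-14, -12, -9, 2, 10, 15, 29, 35]
New median = 6
Delta = 6 - 2 = 4

Answer: 4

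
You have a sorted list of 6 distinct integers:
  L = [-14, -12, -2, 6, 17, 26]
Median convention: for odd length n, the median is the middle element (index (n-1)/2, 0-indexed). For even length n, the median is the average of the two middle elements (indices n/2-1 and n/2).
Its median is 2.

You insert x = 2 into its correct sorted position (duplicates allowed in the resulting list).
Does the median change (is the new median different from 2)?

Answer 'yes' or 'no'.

Old median = 2
Insert x = 2
New median = 2
Changed? no

Answer: no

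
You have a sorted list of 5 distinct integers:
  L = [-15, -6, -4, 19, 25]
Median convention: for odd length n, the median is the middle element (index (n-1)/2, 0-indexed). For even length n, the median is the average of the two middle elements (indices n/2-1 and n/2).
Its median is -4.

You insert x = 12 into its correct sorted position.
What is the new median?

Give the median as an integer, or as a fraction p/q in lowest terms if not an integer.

Old list (sorted, length 5): [-15, -6, -4, 19, 25]
Old median = -4
Insert x = 12
Old length odd (5). Middle was index 2 = -4.
New length even (6). New median = avg of two middle elements.
x = 12: 3 elements are < x, 2 elements are > x.
New sorted list: [-15, -6, -4, 12, 19, 25]
New median = 4

Answer: 4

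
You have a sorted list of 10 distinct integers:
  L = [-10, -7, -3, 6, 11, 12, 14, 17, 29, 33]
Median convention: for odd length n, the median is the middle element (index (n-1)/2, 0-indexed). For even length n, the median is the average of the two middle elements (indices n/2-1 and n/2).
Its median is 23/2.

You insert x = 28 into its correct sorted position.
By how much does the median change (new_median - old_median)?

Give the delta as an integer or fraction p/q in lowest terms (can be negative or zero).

Old median = 23/2
After inserting x = 28: new sorted = [-10, -7, -3, 6, 11, 12, 14, 17, 28, 29, 33]
New median = 12
Delta = 12 - 23/2 = 1/2

Answer: 1/2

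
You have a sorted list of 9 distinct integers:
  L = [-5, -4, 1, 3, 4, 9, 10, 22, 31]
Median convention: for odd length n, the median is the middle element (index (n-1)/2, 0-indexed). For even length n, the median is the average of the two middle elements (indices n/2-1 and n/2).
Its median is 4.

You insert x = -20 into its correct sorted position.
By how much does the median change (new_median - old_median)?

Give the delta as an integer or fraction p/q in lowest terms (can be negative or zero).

Answer: -1/2

Derivation:
Old median = 4
After inserting x = -20: new sorted = [-20, -5, -4, 1, 3, 4, 9, 10, 22, 31]
New median = 7/2
Delta = 7/2 - 4 = -1/2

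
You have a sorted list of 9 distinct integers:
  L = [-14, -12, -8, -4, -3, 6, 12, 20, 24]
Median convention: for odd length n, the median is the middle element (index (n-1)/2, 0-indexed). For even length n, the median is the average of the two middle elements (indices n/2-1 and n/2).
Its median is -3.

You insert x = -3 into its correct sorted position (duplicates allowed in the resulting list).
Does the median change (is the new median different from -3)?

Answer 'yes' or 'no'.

Old median = -3
Insert x = -3
New median = -3
Changed? no

Answer: no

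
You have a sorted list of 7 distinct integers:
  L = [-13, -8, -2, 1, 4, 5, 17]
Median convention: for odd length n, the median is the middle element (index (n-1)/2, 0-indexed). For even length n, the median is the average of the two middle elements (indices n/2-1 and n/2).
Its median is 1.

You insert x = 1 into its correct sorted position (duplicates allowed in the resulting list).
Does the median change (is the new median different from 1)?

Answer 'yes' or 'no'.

Answer: no

Derivation:
Old median = 1
Insert x = 1
New median = 1
Changed? no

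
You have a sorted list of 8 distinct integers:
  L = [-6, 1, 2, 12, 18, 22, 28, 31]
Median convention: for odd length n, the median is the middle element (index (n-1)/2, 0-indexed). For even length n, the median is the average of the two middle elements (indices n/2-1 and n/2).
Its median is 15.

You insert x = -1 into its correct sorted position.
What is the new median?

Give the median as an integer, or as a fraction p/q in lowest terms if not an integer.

Answer: 12

Derivation:
Old list (sorted, length 8): [-6, 1, 2, 12, 18, 22, 28, 31]
Old median = 15
Insert x = -1
Old length even (8). Middle pair: indices 3,4 = 12,18.
New length odd (9). New median = single middle element.
x = -1: 1 elements are < x, 7 elements are > x.
New sorted list: [-6, -1, 1, 2, 12, 18, 22, 28, 31]
New median = 12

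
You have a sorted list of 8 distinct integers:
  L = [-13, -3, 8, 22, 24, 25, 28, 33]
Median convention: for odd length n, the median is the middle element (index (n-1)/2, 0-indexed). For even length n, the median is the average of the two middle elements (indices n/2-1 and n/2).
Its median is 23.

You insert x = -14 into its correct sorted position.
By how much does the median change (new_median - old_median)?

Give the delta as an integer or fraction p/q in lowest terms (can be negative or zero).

Answer: -1

Derivation:
Old median = 23
After inserting x = -14: new sorted = [-14, -13, -3, 8, 22, 24, 25, 28, 33]
New median = 22
Delta = 22 - 23 = -1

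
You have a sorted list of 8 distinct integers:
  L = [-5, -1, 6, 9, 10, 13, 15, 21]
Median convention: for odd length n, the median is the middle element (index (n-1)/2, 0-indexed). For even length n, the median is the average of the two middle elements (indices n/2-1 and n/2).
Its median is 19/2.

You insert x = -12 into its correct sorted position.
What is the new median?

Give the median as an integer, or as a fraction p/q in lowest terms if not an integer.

Answer: 9

Derivation:
Old list (sorted, length 8): [-5, -1, 6, 9, 10, 13, 15, 21]
Old median = 19/2
Insert x = -12
Old length even (8). Middle pair: indices 3,4 = 9,10.
New length odd (9). New median = single middle element.
x = -12: 0 elements are < x, 8 elements are > x.
New sorted list: [-12, -5, -1, 6, 9, 10, 13, 15, 21]
New median = 9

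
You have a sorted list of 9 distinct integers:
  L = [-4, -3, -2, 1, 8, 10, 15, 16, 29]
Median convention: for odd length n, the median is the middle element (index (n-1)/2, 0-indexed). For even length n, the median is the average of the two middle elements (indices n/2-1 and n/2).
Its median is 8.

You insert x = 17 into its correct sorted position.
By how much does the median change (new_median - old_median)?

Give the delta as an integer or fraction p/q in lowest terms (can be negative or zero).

Old median = 8
After inserting x = 17: new sorted = [-4, -3, -2, 1, 8, 10, 15, 16, 17, 29]
New median = 9
Delta = 9 - 8 = 1

Answer: 1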